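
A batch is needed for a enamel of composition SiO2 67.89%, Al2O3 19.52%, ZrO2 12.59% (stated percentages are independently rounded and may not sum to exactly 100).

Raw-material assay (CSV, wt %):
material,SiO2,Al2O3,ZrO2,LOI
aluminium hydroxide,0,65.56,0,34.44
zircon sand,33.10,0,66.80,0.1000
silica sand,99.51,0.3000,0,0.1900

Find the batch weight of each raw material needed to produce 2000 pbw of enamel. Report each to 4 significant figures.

Batch per 2000 pbw enamel:
  aluminium hydroxide: 589.8 pbw
  zircon sand: 376.9 pbw
  silica sand: 1239 pbw
Total batch = 2206 pbw; LOI loss = 205.9 pbw; yield = 90.67%

Working values are printed (rounded to four significant figures) at each printed step; the working math keeps exact precision at all times — a single rounding produces every reported figure. All derived quantities, including the yield, LOI, the three compositions, the totals, net glass mass, are computed from the weighed amounts on 2000 pbw of glass in full precision exactly as printed in the question or the answer.
Oxide-by-oxide targets in 2000 pbw enamel:
  SiO2: 67.89% × 2000 = 1358 pbw
  Al2O3: 19.52% × 2000 = 390.4 pbw
  ZrO2: 12.59% × 2000 = 251.8 pbw
Mass-balance tally per oxide from the weights as reported, at the basis given (each sum matches its target mass within answer rounding):
  SiO2: 376.9·0.3310 + 1239·0.9951 = 1358 pbw (target 1358 pbw)
  Al2O3: 589.8·0.6556 + 1239·0.003000 = 390.4 pbw (target 390.4 pbw)
  ZrO2: 376.9·0.6680 = 251.8 pbw (target 251.8 pbw)
Glass mass check: total charge less LOI = 2000 pbw (oxide target masses add up to 2000 pbw; the stated basis being 2000 pbw — differing by rounding only).
Summing the batch: Σ batch = 2206 pbw; Σ batch·LOI gives LOI loss = 205.9 pbw; yield: glass divided by total = 90.67%.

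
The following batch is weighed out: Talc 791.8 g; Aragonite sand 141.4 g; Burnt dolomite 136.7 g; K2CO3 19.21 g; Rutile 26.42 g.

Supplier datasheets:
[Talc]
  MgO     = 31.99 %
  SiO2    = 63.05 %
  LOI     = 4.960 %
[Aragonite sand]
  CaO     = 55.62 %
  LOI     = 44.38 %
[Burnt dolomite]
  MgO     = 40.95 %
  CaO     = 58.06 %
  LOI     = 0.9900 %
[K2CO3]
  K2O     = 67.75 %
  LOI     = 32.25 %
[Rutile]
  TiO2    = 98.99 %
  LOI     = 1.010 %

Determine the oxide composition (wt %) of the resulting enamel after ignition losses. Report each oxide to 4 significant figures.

Glass mass = 1006 g (batch 1116 − LOI 109.8).
Composition: MgO 30.75%, SiO2 49.64%, TiO2 2.601%, K2O 1.294%, CaO 15.71%

Rounding to 4 significant digits applies to each working value as shown. All internal work maintains full precision through the solve; every reported number takes exactly one rounding. The derived quantities (LOI, glass mass, five oxide percentages, totals, the yield) are re-derived at full float precision starting from the weights for 1006 g of glass, precisely as stated by the problem or answer text.
What the batch supplies per oxide:
  MgO: 791.8·0.3199 + 136.7·0.4095 = 309.3 g
  SiO2: 791.8·0.6305 = 499.2 g
  TiO2: 26.42·0.9899 = 26.15 g
  K2O: 19.21·0.6775 = 13.01 g
  CaO: 141.4·0.5562 + 136.7·0.5806 = 158.0 g
LOI: 791.8·0.04960 + 141.4·0.4438 + 136.7·0.009900 + 19.21·0.3225 + 26.42·0.01010 = 109.8 g
The glass mass, total less LOI, = 1116 − 109.8 = 1006 g (= Σ oxide masses)
percent by weight: oxide/glass ×100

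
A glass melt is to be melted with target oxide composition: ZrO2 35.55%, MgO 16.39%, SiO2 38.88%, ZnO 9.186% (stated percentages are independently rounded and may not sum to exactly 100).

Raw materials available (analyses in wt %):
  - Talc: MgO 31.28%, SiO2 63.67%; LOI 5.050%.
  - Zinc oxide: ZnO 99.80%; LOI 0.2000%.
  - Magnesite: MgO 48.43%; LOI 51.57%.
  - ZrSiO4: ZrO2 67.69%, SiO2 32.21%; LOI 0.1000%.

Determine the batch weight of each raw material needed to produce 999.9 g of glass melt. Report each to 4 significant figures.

In-progress results are displayed, rounded to four significant figures, at each printed step. All arithmetic carries full float precision from first step to last. A single rounding produces every reported value — derived quantities, which include ignition loss, totals, yield, the four compositions, glass mass, are re-derived at exact precision, as quoted within problem or answer, using the weight values on 999.9 g of glass.
Target oxide masses per 999.9 g glass melt:
  ZrO2: 35.55% × 999.9 = 355.5 g
  MgO: 16.39% × 999.9 = 163.9 g
  SiO2: 38.88% × 999.9 = 388.8 g
  ZnO: 9.186% × 999.9 = 91.85 g
Balance tally, oxide-wise, from the weights as reported, at the basis given (target by target, the sums agree exact up to rounding of places):
  ZrO2: 525.1·0.6769 = 355.4 g (target 355.5 g)
  MgO: 344.9·0.3128 + 115.6·0.4843 = 163.9 g (target 163.9 g)
  SiO2: 344.9·0.6367 + 525.1·0.3221 = 388.7 g (target 388.8 g)
  ZnO: 92.03·0.9980 = 91.85 g (target 91.85 g)
Mass balance on the glass: net batch after ignition = 999.9 g (summing oxide targets gives 1000 g; basis as stated: 999.9 g — a pure rounding effect).
Batch grand total — Σ batch = 1078 g; ignition loss, Σ(batch × LOI) = 77.74 g; the yield ratio, glass ÷ batch: 92.79%.

Batch per 999.9 g glass melt:
  Talc: 344.9 g
  Zinc oxide: 92.03 g
  Magnesite: 115.6 g
  ZrSiO4: 525.1 g
Total batch = 1078 g; LOI loss = 77.74 g; yield = 92.79%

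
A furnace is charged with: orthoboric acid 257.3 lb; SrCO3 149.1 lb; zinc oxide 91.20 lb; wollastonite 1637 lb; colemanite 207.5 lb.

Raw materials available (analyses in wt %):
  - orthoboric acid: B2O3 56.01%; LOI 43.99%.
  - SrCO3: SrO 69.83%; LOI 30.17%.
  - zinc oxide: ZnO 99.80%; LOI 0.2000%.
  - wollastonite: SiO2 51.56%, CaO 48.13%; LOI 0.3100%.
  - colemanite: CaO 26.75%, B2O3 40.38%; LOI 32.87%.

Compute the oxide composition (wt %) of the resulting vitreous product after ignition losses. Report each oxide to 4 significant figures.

All arithmetic maintains full precision through every step — values along the way are shown rounded off to 4 significant figures when written out; exactly one rounding goes into every reported number — all derived quantities are re-derived from the weighed amounts per 2110 lb of glass at full precision (net glass mass, yield, five oxide percentages, ignition loss, totals), as they appear in either problem or answer.
What the batch supplies per oxide:
  SiO2: 1637·0.5156 = 844.0 lb
  ZnO: 91.20·0.9980 = 91.02 lb
  CaO: 1637·0.4813 + 207.5·0.2675 = 843.4 lb
  SrO: 149.1·0.6983 = 104.1 lb
  B2O3: 257.3·0.5601 + 207.5·0.4038 = 227.9 lb
LOI: 257.3·0.4399 + 149.1·0.3017 + 91.20·0.002000 + 1637·0.003100 + 207.5·0.3287 = 231.6 lb
Net of LOI, the glass mass = 2342 − 231.6 = 2110 lb (consistent with Σ oxide mass)
wt % = oxide mass / glass mass × 100

Glass mass = 2110 lb (batch 2342 − LOI 231.6).
Composition: SiO2 39.99%, ZnO 4.313%, CaO 39.96%, SrO 4.933%, B2O3 10.80%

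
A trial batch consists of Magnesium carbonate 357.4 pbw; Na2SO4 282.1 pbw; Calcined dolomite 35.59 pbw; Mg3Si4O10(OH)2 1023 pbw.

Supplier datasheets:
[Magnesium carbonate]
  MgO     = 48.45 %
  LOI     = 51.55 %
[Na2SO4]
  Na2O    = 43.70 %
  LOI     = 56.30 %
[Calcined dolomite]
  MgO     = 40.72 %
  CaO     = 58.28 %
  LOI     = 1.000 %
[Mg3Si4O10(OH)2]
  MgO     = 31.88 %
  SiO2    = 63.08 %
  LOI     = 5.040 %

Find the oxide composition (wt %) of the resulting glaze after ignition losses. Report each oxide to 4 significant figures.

Glass mass = 1303 pbw (batch 1698 − LOI 395.0).
Composition: Na2O 9.460%, MgO 39.43%, CaO 1.592%, SiO2 49.52%

All internal work holds full float precision all the way through; values along the way appear with 4-significant-digit rounding at each printed step. Each reported value is rounded a single time; all derived quantities, which include four oxide percentages, ignition loss, the yield, totals, glass mass, are recomputed in full precision, as quoted within problem or answer, from the weighed amounts on 1303 pbw of glass.
Per-oxide mass from batch:
  Na2O: 282.1·0.4370 = 123.3 pbw
  MgO: 357.4·0.4845 + 35.59·0.4072 + 1023·0.3188 = 513.8 pbw
  CaO: 35.59·0.5828 = 20.74 pbw
  SiO2: 1023·0.6308 = 645.3 pbw
LOI: 357.4·0.5155 + 282.1·0.5630 + 35.59·0.01000 + 1023·0.05040 = 395.0 pbw
Glass = total batch minus LOI = 1698 − 395.0 = 1303 pbw (matching Σ of the oxides)
each wt % is 100 × oxide ÷ glass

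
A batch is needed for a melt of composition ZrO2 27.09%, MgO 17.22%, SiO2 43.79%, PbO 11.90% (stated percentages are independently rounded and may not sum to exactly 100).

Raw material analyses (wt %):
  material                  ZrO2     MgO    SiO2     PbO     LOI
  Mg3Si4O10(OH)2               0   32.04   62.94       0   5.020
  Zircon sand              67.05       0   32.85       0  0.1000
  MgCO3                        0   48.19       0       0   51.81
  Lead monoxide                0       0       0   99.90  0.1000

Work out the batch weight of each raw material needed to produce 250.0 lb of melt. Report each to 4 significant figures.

Batch per 250.0 lb melt:
  Mg3Si4O10(OH)2: 121.2 lb
  Zircon sand: 101.0 lb
  MgCO3: 8.740 lb
  Lead monoxide: 29.78 lb
Total batch = 260.7 lb; LOI loss = 10.74 lb; yield = 95.88%

All internal work carries full float precision through the solve; working values appear, rounded to 4 significant figures, between the steps; each reported figure receives exactly one rounding — derived quantities are recomputed at full precision (the yield, four oxide percentages, the totals, net glass mass, LOI) using the weight values per 250.0 lb of glass exactly as printed in the problem or answer text.
The oxide mass targets at 250.0 lb melt:
  ZrO2: 27.09% × 250.0 = 67.72 lb
  MgO: 17.22% × 250.0 = 43.05 lb
  SiO2: 43.79% × 250.0 = 109.5 lb
  PbO: 11.90% × 250.0 = 29.75 lb
Balance tally, oxide-wise, per the reported batch figures, for the quoted basis mass (each sum matches its target mass modulo rounding of the values):
  ZrO2: 101.0·0.6705 = 67.72 lb (target 67.72 lb)
  MgO: 121.2·0.3204 + 8.740·0.4819 = 43.04 lb (target 43.05 lb)
  SiO2: 121.2·0.6294 + 101.0·0.3285 = 109.5 lb (target 109.5 lb)
  PbO: 29.78·0.9990 = 29.75 lb (target 29.75 lb)
Consistency of the glass mass: net batch after ignition = 250.0 lb (targets for the oxides total 250.0 lb; versus the stated basis of 250.0 lb — gaps are rounding artifacts).
Batch total: Σ batch = 260.7 lb; the LOI term Σ batch·LOI equals 10.74 lb; yield: glass divided by total = 95.88%.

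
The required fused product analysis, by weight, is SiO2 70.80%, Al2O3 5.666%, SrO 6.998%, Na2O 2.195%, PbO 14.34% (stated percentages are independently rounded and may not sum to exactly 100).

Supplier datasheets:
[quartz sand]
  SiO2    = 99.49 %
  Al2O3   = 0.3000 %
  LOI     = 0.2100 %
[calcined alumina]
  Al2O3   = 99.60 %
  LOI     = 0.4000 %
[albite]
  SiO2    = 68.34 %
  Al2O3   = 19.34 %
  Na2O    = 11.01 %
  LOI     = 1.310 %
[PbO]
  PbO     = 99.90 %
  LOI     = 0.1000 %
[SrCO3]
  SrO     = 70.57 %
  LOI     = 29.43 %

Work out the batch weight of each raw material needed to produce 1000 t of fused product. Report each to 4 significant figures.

Mid-chain values are printed rounded off to 4 significant figures alongside each step. Every computation holds exact precision throughout. Every reported figure sees exactly one rounding; all derived quantities are re-derived at full precision (five oxide percentages, ignition loss, glass mass, the totals, the yield) from the weighed amounts on 1000 t of glass as they appear in the problem or answer text.
Target masses of each oxide per 1000 t fused product:
  SiO2: 70.80% × 1000 = 708.0 t
  Al2O3: 5.666% × 1000 = 56.66 t
  SrO: 6.998% × 1000 = 69.98 t
  Na2O: 2.195% × 1000 = 21.95 t
  PbO: 14.34% × 1000 = 143.4 t
Mass-balance tally per oxide with the batch weights as given, at the basis given (summed amounts equal target values net of answer rounding effects):
  SiO2: 574.7·0.9949 + 199.4·0.6834 = 708.0 t (target 708.0 t)
  Al2O3: 574.7·0.003000 + 16.44·0.9960 + 199.4·0.1934 = 56.66 t (target 56.66 t)
  SrO: 99.16·0.7057 = 69.98 t (target 69.98 t)
  Na2O: 199.4·0.1101 = 21.95 t (target 21.95 t)
  PbO: 143.5·0.9990 = 143.4 t (target 143.4 t)
Mass balance on the glass: total charge less LOI = 1000 t (the targets, summed, come to 1000 t; with the basis standing at 1000 t — a pure rounding effect).
Batch grand total — Σ batch = 1033 t; Σ batch·LOI gives LOI loss = 33.21 t; as yield: glass ÷ batch → 96.79%.

Batch per 1000 t fused product:
  quartz sand: 574.7 t
  calcined alumina: 16.44 t
  albite: 199.4 t
  PbO: 143.5 t
  SrCO3: 99.16 t
Total batch = 1033 t; LOI loss = 33.21 t; yield = 96.79%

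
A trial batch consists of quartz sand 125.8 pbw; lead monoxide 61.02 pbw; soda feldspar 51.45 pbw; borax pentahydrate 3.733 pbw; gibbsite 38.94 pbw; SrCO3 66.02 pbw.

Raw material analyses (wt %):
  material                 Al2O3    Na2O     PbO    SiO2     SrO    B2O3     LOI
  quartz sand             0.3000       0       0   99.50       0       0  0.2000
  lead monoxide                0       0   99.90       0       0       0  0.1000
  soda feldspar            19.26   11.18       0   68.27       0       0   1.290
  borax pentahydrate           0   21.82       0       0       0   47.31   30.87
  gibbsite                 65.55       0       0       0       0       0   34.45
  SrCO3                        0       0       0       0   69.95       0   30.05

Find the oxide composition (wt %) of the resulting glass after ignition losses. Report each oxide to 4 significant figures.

Glass mass = 311.6 pbw (batch 347.0 − LOI 35.38).
Composition: Al2O3 11.49%, Na2O 2.108%, PbO 19.56%, SiO2 51.45%, SrO 14.82%, B2O3 0.5668%

The intermediate values appear, rounded to 4 significant figures, in the printout. Every computation runs at full precision at all times. Every reported result takes just one rounding; the derived quantities are re-derived using the weight values per 311.6 pbw of glass in full float precision (LOI, the totals, net glass mass, the six compositions, the yield) as set out in the problem or answer text.
Per-oxide mass from batch:
  Al2O3: 125.8·0.003000 + 51.45·0.1926 + 38.94·0.6555 = 35.81 pbw
  Na2O: 51.45·0.1118 + 3.733·0.2182 = 6.567 pbw
  PbO: 61.02·0.9990 = 60.96 pbw
  SiO2: 125.8·0.9950 + 51.45·0.6827 = 160.3 pbw
  SrO: 66.02·0.6995 = 46.18 pbw
  B2O3: 3.733·0.4731 = 1.766 pbw
LOI: 125.8·0.002000 + 61.02·0.001000 + 51.45·0.01290 + 3.733·0.3087 + 38.94·0.3445 + 66.02·0.3005 = 35.38 pbw
Net of LOI, the glass mass = 347.0 − 35.38 = 311.6 pbw (matching Σ of the oxides)
percent by weight: oxide/glass ×100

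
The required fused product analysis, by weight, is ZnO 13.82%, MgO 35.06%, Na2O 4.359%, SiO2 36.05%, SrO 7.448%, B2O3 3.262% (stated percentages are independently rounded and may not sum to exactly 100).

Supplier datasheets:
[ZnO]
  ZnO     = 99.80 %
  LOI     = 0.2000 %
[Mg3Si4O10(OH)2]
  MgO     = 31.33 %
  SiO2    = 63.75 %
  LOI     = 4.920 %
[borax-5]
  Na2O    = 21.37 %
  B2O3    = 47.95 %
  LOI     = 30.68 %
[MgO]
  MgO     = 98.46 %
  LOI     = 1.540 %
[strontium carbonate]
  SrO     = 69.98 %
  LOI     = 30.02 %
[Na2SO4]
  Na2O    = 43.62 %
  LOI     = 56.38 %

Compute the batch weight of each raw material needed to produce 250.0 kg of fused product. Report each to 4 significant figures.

Batch per 250.0 kg fused product:
  ZnO: 34.62 kg
  Mg3Si4O10(OH)2: 141.4 kg
  borax-5: 17.01 kg
  MgO: 44.04 kg
  strontium carbonate: 26.61 kg
  Na2SO4: 16.65 kg
Total batch = 280.3 kg; LOI loss = 30.30 kg; yield = 89.19%

Mid-chain values are shown rounded off to 4 significant digits when written out. The working math maintains full precision in every operation; each reported figure is rounded a single time; derived quantities (the six compositions, glass mass, totals, LOI, yield) are re-derived using the weight values for 250.0 kg of glass in full float precision as quoted within the problem or the answer.
Oxide-by-oxide targets in 250.0 kg fused product:
  ZnO: 13.82% × 250.0 = 34.55 kg
  MgO: 35.06% × 250.0 = 87.65 kg
  Na2O: 4.359% × 250.0 = 10.90 kg
  SiO2: 36.05% × 250.0 = 90.12 kg
  SrO: 7.448% × 250.0 = 18.62 kg
  B2O3: 3.262% × 250.0 = 8.155 kg
A balance pass over the oxides, with the batch weights as given, per the basis as stated (target by target, the sums agree given rounding of the digits):
  ZnO: 34.62·0.9980 = 34.55 kg (target 34.55 kg)
  MgO: 141.4·0.3133 + 44.04·0.9846 = 87.66 kg (target 87.65 kg)
  Na2O: 17.01·0.2137 + 16.65·0.4362 = 10.90 kg (target 10.90 kg)
  SiO2: 141.4·0.6375 = 90.14 kg (target 90.12 kg)
  SrO: 26.61·0.6998 = 18.62 kg (target 18.62 kg)
  B2O3: 17.01·0.4795 = 8.156 kg (target 8.155 kg)
Glass-mass sanity pass: the batch minus its LOI: 250.0 kg (the Σ of target masses is 250.0 kg; stated basis 250.0 kg — any gap is answer rounding).
Adding the batch up: Σ batch = 280.3 kg; ignition loss, Σ(batch × LOI) = 30.30 kg; glass ÷ batch gives a yield of 89.19%.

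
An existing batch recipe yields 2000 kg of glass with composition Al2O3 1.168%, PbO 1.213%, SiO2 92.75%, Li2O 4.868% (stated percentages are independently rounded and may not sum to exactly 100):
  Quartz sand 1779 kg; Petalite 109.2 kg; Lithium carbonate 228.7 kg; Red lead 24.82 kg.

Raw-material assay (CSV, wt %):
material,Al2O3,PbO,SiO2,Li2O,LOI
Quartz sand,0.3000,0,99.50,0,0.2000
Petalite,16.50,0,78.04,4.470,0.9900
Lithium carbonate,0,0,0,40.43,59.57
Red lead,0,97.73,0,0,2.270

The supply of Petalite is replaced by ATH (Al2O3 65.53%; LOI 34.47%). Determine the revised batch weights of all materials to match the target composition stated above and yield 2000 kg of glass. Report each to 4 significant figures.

Revised batch per 2000 kg glass:
  Quartz sand: 1864 kg
  ATH: 27.11 kg
  Lithium carbonate: 240.8 kg
  Red lead: 24.82 kg
Total batch = 2157 kg; LOI loss = 157.1 kg

Working values appear rounded to four significant figures on the page — the whole derivation keeps full precision from start to finish. Each reported figure is rounded just once. The derived quantities, including the yield, the totals, four oxide percentages, ignition loss, glass mass, are re-derived using the weight values for 2000 kg of glass in full float precision as set out in either problem or answer.
Oxide mass targets, per 2000 kg glass:
  Al2O3: 1.168% × 2000 = 23.36 kg
  PbO: 1.213% × 2000 = 24.26 kg
  SiO2: 92.75% × 2000 = 1855 kg
  Li2O: 4.868% × 2000 = 97.36 kg
Balance tally, oxide-wise, from the weights as reported, at the basis given (target by target, the sums agree within answer rounding):
  Al2O3: 1864·0.003000 + 27.11·0.6553 = 23.36 kg (target 23.36 kg)
  PbO: 24.82·0.9773 = 24.26 kg (target 24.26 kg)
  SiO2: 1864·0.9950 = 1855 kg (target 1855 kg)
  Li2O: 240.8·0.4043 = 97.36 kg (target 97.36 kg)
Mass balance on the glass: whole batch net of LOI = 2000 kg (the Σ of target masses is 2000 kg; versus the stated basis of 2000 kg — a pure rounding effect).
Total batch = Σ batch = 2157 kg; LOI loss = Σ batch·LOI = 157.1 kg; glass ÷ batch gives a yield of 92.72%.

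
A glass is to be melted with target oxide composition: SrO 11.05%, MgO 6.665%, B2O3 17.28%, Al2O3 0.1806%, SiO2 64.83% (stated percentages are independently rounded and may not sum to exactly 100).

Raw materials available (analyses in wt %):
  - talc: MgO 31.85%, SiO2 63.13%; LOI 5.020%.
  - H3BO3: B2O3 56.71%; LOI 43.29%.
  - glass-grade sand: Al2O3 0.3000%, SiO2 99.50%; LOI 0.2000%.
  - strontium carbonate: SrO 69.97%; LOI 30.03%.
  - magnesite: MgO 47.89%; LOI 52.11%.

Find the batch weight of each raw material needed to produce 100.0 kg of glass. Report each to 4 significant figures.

Intermediates appear, rounded to four significant figures, as written; full float precision is carried at each step; exactly one rounding lands on each reported figure. The derived quantities (net glass mass, the five compositions, yield, ignition loss, the totals) are carried using the weight values at 100.0 kg of glass at full precision as they appear in question or answer.
The oxide mass targets at 100.0 kg glass:
  SrO: 11.05% × 100.0 = 11.05 kg
  MgO: 6.665% × 100.0 = 6.665 kg
  B2O3: 17.28% × 100.0 = 17.28 kg
  Al2O3: 0.1806% × 100.0 = 0.1806 kg
  SiO2: 64.83% × 100.0 = 64.83 kg
A balance pass over the oxides, per the reported batch figures, under the basis named above (each sum matches its target mass given rounding of the digits):
  SrO: 15.79·0.6997 = 11.05 kg (target 11.05 kg)
  MgO: 7.811·0.3185 + 8.723·0.4789 = 6.665 kg (target 6.665 kg)
  B2O3: 30.47·0.5671 = 17.28 kg (target 17.28 kg)
  Al2O3: 60.20·0.003000 = 0.1806 kg (target 0.1806 kg)
  SiO2: 7.811·0.6313 + 60.20·0.9950 = 64.83 kg (target 64.83 kg)
Glass mass check: the batch minus its LOI: 100.0 kg (the Σ of target masses is 100.0 kg; with the basis standing at 100.0 kg — a pure rounding effect).
Total batch = Σ batch = 123.0 kg; loss to ignition Σ batch·LOI = 22.99 kg; the yield ratio, glass ÷ batch: 81.31%.

Batch per 100.0 kg glass:
  talc: 7.811 kg
  H3BO3: 30.47 kg
  glass-grade sand: 60.20 kg
  strontium carbonate: 15.79 kg
  magnesite: 8.723 kg
Total batch = 123.0 kg; LOI loss = 22.99 kg; yield = 81.31%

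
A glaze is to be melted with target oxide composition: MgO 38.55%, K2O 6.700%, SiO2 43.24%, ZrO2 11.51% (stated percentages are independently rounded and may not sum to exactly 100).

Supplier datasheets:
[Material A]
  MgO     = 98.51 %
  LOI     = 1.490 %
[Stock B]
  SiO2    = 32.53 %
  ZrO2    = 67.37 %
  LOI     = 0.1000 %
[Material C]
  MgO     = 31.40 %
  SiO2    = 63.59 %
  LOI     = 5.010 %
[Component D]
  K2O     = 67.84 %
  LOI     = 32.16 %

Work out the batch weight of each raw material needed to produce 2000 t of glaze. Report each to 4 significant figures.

The working math runs at full precision from first step to last. In-progress results are printed, rounded to 4 significant digits, when written out; every reported result is rounded once only; the derived quantities are re-derived using the weight values at 2000 t of glass at full precision (yield, glass mass, four oxide percentages, totals, LOI), as set out in problem or answer.
Target oxide masses per 2000 t glaze:
  MgO: 38.55% × 2000 = 771.0 t
  K2O: 6.700% × 2000 = 134.0 t
  SiO2: 43.24% × 2000 = 864.8 t
  ZrO2: 11.51% × 2000 = 230.2 t
Per-oxide balance check with the batch weights as given, under the basis named above (sum by sum, the targets are met net of answer rounding effects):
  MgO: 404.9·0.9851 + 1185·0.3140 = 771.0 t (target 771.0 t)
  K2O: 197.5·0.6784 = 134.0 t (target 134.0 t)
  SiO2: 341.7·0.3253 + 1185·0.6359 = 864.7 t (target 864.8 t)
  ZrO2: 341.7·0.6737 = 230.2 t (target 230.2 t)
Auditing the glass mass value: total batch − LOI = 2000 t (per-oxide target masses sum to 2000 t; the stated basis being 2000 t — any gap is answer rounding).
Summing the batch: Σ batch = 2129 t; LOI removed, Σ of batch·LOI: 129.3 t; yield: glass divided by total = 93.93%.

Batch per 2000 t glaze:
  Material A: 404.9 t
  Stock B: 341.7 t
  Material C: 1185 t
  Component D: 197.5 t
Total batch = 2129 t; LOI loss = 129.3 t; yield = 93.93%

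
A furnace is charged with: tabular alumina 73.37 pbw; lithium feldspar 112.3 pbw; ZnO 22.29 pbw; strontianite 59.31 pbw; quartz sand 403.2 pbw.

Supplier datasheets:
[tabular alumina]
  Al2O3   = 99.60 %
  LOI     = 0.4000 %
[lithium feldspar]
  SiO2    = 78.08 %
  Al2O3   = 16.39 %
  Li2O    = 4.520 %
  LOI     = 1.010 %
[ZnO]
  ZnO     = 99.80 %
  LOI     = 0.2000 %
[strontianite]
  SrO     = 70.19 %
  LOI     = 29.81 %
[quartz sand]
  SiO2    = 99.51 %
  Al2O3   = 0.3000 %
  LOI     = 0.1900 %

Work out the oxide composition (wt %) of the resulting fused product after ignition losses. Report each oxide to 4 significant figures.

Mid-chain values are shown (rounded to 4 significant digits) in the printout. All internal work runs at exact precision at every stage. Every reported value receives exactly one rounding — the derived quantities, which include five oxide percentages, glass mass, yield, LOI, totals, are recomputed at full precision, as they appear in the problem or answer text, from the batch weights on 650.6 pbw of glass.
Delivered oxide masses:
  ZnO: 22.29·0.9980 = 22.25 pbw
  SrO: 59.31·0.7019 = 41.63 pbw
  SiO2: 112.3·0.7808 + 403.2·0.9951 = 488.9 pbw
  Al2O3: 73.37·0.9960 + 112.3·0.1639 + 403.2·0.003000 = 92.69 pbw
  Li2O: 112.3·0.04520 = 5.076 pbw
LOI: 73.37·0.004000 + 112.3·0.01010 + 22.29·0.002000 + 59.31·0.2981 + 403.2·0.001900 = 19.92 pbw
Net of LOI, the glass mass = 670.5 − 19.92 = 650.6 pbw (equal to the oxide-mass sum)
each wt % is 100 × oxide ÷ glass

Glass mass = 650.6 pbw (batch 670.5 − LOI 19.92).
Composition: ZnO 3.419%, SrO 6.399%, SiO2 75.15%, Al2O3 14.25%, Li2O 0.7803%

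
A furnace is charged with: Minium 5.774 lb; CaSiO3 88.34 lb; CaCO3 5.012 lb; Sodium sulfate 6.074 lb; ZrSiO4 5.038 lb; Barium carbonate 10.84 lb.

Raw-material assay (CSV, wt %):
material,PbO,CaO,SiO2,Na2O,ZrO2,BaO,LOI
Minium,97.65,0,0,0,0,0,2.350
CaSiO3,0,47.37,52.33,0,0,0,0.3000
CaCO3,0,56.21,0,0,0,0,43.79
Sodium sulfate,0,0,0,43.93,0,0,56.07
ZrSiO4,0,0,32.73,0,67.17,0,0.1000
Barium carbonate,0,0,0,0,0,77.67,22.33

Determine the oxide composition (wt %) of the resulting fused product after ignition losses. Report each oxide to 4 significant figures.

Mid-chain values are shown rounded to 4 significant digits between the steps; each numeric step holds exact precision at all times; every reported result is rounded a single time; derived quantities (yield, the six compositions, LOI, net glass mass, totals) are computed at exact precision from the weighed amounts on 112.7 lb of glass, as quoted within the problem or the answer.
Delivered oxide masses:
  PbO: 5.774·0.9765 = 5.638 lb
  CaO: 88.34·0.4737 + 5.012·0.5621 = 44.66 lb
  SiO2: 88.34·0.5233 + 5.038·0.3273 = 47.88 lb
  Na2O: 6.074·0.4393 = 2.668 lb
  ZrO2: 5.038·0.6717 = 3.384 lb
  BaO: 10.84·0.7767 = 8.419 lb
LOI: 5.774·0.02350 + 88.34·0.003000 + 5.012·0.4379 + 6.074·0.5607 + 5.038·0.001000 + 10.84·0.2233 = 8.427 lb
Glass = total batch minus LOI = 121.1 − 8.427 = 112.7 lb (= the summed oxide contributions)
wt %: oxide over glass, times 100

Glass mass = 112.7 lb (batch 121.1 − LOI 8.427).
Composition: PbO 5.005%, CaO 39.65%, SiO2 42.50%, Na2O 2.369%, ZrO2 3.004%, BaO 7.474%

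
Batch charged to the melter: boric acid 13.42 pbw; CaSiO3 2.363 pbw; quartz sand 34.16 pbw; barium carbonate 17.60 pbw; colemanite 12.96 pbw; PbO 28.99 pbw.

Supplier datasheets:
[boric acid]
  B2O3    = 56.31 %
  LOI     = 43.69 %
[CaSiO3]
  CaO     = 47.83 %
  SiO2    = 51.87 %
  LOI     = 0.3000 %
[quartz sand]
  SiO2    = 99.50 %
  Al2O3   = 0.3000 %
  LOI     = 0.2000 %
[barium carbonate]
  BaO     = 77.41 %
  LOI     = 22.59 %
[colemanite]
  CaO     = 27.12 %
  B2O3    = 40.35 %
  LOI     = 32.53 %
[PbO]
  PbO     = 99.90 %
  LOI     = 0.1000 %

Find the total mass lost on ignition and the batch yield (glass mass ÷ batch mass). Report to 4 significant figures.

Mid-chain values are displayed, with 4-significant-figure rounding, within the worked lines; the whole derivation holds full precision at all times; every reported value is rounded exactly once. Derived quantities, which include glass mass, the totals, six oxide percentages, yield, LOI, are recomputed in full float precision, exactly as printed in either problem or answer, using the weight values on 95.33 pbw of glass.
Loss on ignition, line by line:
  boric acid: 13.42 × 0.4369 = 5.863 pbw
  CaSiO3: 2.363 × 0.003000 = 0.007089 pbw
  quartz sand: 34.16 × 0.002000 = 0.06832 pbw
  barium carbonate: 17.60 × 0.2259 = 3.976 pbw
  colemanite: 12.96 × 0.3253 = 4.216 pbw
  PbO: 28.99 × 0.001000 = 0.02899 pbw
Total LOI = 14.16 pbw
Glass = batch − LOI = 109.5 − 14.16 = 95.33 pbw

LOI loss = 14.16 pbw; glass = 95.33 pbw; yield = 87.07%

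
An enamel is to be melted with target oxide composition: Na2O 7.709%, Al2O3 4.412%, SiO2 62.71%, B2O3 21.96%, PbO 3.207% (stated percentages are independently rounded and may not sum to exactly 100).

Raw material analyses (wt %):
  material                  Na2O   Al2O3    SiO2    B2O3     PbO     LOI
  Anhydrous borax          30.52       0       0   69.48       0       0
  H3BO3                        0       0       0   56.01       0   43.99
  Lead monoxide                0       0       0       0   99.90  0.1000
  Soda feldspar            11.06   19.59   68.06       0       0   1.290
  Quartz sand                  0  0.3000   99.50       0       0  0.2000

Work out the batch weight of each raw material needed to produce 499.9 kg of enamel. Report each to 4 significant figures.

In-progress results are shown, rounded to 4 significant figures, across the worked steps — the whole derivation runs at full precision all the way through; every reported result is rounded only once; all derived quantities are rebuilt from the batch weights on 499.9 kg of glass at exact precision (the totals, the yield, glass mass, five oxide percentages, ignition loss) as set out in the problem or the answer.
Oxide mass targets, per 499.9 kg enamel:
  Na2O: 7.709% × 499.9 = 38.54 kg
  Al2O3: 4.412% × 499.9 = 22.06 kg
  SiO2: 62.71% × 499.9 = 313.5 kg
  B2O3: 21.96% × 499.9 = 109.8 kg
  PbO: 3.207% × 499.9 = 16.03 kg
Per-oxide balance check from the weights as reported, for the quoted basis mass (delivered sums recover each target exact up to rounding of places):
  Na2O: 86.80·0.3052 + 108.9·0.1106 = 38.54 kg (target 38.54 kg)
  Al2O3: 108.9·0.1959 + 240.6·0.003000 = 22.06 kg (target 22.06 kg)
  SiO2: 108.9·0.6806 + 240.6·0.9950 = 313.5 kg (target 313.5 kg)
  B2O3: 86.80·0.6948 + 88.32·0.5601 = 109.8 kg (target 109.8 kg)
  PbO: 16.05·0.9990 = 16.03 kg (target 16.03 kg)
Glass-mass closure: Σ batch − LOI loss = 499.9 kg (oxide target masses add up to 499.9 kg; basis as stated: 499.9 kg — a pure rounding effect).
Whole-batch sum: Σ batch = 540.7 kg; LOI loss = Σ batch·LOI = 40.75 kg; the yield ratio, glass ÷ batch: 92.46%.

Batch per 499.9 kg enamel:
  Anhydrous borax: 86.80 kg
  H3BO3: 88.32 kg
  Lead monoxide: 16.05 kg
  Soda feldspar: 108.9 kg
  Quartz sand: 240.6 kg
Total batch = 540.7 kg; LOI loss = 40.75 kg; yield = 92.46%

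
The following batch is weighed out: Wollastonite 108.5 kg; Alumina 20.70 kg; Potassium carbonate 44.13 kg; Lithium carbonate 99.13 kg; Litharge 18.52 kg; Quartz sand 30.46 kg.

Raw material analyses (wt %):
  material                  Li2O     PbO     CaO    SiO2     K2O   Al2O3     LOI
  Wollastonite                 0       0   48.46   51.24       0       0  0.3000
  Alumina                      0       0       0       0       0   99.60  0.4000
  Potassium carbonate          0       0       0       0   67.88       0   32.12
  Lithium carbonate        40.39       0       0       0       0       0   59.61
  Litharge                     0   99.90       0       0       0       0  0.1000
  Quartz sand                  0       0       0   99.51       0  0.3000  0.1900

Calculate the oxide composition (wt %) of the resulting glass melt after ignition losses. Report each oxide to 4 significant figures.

Each numeric step carries full float precision from first step to last; values along the way appear rounded to 4 significant digits within the worked lines — a single rounding finalizes every reported result — the derived quantities, including glass mass, totals, the yield, six oxide percentages, LOI, are re-derived using the weight values for 247.7 kg of glass at exact precision, precisely as stated by question or answer.
Oxide masses out of the charge:
  Li2O: 99.13·0.4039 = 40.04 kg
  PbO: 18.52·0.9990 = 18.50 kg
  CaO: 108.5·0.4846 = 52.58 kg
  SiO2: 108.5·0.5124 + 30.46·0.9951 = 85.91 kg
  K2O: 44.13·0.6788 = 29.96 kg
  Al2O3: 20.70·0.9960 + 30.46·0.003000 = 20.71 kg
LOI: 108.5·0.003000 + 20.70·0.004000 + 44.13·0.3212 + 99.13·0.5961 + 18.52·0.001000 + 30.46·0.001900 = 73.75 kg
Resulting glass, batch − LOI: 321.4 − 73.75 = 247.7 kg (matching Σ of the oxides)
oxide / glass × 100 gives the wt %

Glass mass = 247.7 kg (batch 321.4 − LOI 73.75).
Composition: Li2O 16.16%, PbO 7.470%, CaO 21.23%, SiO2 34.68%, K2O 12.09%, Al2O3 8.361%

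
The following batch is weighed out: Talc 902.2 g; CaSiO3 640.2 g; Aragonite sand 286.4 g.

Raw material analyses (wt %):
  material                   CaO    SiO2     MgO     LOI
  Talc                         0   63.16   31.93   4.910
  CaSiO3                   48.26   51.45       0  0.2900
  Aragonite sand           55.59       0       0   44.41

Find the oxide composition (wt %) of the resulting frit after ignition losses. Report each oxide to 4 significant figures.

All arithmetic keeps exact precision in all steps. The intermediate values are shown rounded to four significant digits within the worked lines — a single rounding completes each reported result; the derived quantities (glass mass, ignition loss, yield, the totals, the three compositions) are rebuilt from the weighed amounts per 1655 g of glass at full float precision exactly as printed in the question or the answer.
Per-oxide mass from batch:
  CaO: 640.2·0.4826 + 286.4·0.5559 = 468.2 g
  SiO2: 902.2·0.6316 + 640.2·0.5145 = 899.2 g
  MgO: 902.2·0.3193 = 288.1 g
LOI: 902.2·0.04910 + 640.2·0.002900 + 286.4·0.4441 = 173.3 g
Resulting glass, batch − LOI: 1829 − 173.3 = 1655 g (= Σ oxide masses)
wt % = oxide mass / glass mass × 100

Glass mass = 1655 g (batch 1829 − LOI 173.3).
Composition: CaO 28.28%, SiO2 54.32%, MgO 17.40%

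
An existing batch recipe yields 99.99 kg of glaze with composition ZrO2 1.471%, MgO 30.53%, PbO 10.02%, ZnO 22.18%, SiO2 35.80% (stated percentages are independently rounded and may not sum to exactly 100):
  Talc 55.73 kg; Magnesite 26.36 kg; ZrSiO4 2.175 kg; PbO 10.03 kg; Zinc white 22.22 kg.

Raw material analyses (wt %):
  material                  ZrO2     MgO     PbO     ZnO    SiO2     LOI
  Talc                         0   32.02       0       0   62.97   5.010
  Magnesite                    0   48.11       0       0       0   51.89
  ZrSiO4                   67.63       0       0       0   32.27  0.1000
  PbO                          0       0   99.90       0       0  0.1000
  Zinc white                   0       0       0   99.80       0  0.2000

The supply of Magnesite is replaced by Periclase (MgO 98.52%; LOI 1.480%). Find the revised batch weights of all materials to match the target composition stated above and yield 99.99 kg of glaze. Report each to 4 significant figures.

Revised batch per 99.99 kg glaze:
  Talc: 55.73 kg
  Periclase: 12.87 kg
  ZrSiO4: 2.175 kg
  PbO: 10.03 kg
  Zinc white: 22.22 kg
Total batch = 103.0 kg; LOI loss = 3.039 kg

All arithmetic keeps exact precision at all times — mid-chain values are displayed, with 4-significant-digit rounding, in the working — every reported value undergoes a single rounding; derived quantities, which include yield, ignition loss, totals, the five compositions, net glass mass, are re-derived in full float precision, precisely as stated by the question or the answer, from the batch weights for 99.99 kg of glass.
Target masses of each oxide per 99.99 kg glaze:
  ZrO2: 1.471% × 99.99 = 1.471 kg
  MgO: 30.53% × 99.99 = 30.53 kg
  PbO: 10.02% × 99.99 = 10.02 kg
  ZnO: 22.18% × 99.99 = 22.18 kg
  SiO2: 35.80% × 99.99 = 35.80 kg
Oxide-by-oxide audit on the weights just shown, on the stated basis (sum by sum, the targets are met given rounding of the digits):
  ZrO2: 2.175·0.6763 = 1.471 kg (target 1.471 kg)
  MgO: 55.73·0.3202 + 12.87·0.9852 = 30.52 kg (target 30.53 kg)
  PbO: 10.03·0.9990 = 10.02 kg (target 10.02 kg)
  ZnO: 22.22·0.9980 = 22.18 kg (target 22.18 kg)
  SiO2: 55.73·0.6297 + 2.175·0.3227 = 35.80 kg (target 35.80 kg)
Auditing the glass mass value: the batch minus its LOI: 99.99 kg (the Σ of target masses is 99.99 kg; basis as stated: 99.99 kg — gaps are rounding artifacts).
Summing the batch: Σ batch = 103.0 kg; LOI loss = Σ batch·LOI = 3.039 kg; as yield: glass ÷ batch → 97.05%.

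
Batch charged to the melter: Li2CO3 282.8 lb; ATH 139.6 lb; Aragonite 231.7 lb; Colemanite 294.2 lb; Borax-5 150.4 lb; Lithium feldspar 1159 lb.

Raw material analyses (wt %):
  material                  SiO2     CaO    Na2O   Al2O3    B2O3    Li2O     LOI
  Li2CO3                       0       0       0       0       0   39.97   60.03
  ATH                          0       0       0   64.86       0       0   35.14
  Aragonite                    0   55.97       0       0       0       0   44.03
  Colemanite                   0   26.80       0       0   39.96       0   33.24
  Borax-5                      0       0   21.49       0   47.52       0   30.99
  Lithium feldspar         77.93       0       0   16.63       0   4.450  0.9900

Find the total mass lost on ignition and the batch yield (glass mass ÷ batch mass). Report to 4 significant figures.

LOI loss = 476.7 lb; glass = 1781 lb; yield = 78.89%

Intermediates are shown rounded off to 4 significant digits within the worked lines. Every computation runs at exact precision in all steps. Each reported result takes a single rounding; the derived quantities (glass mass, the totals, six oxide percentages, yield, LOI) are carried at exact precision from the batch weights per 1781 lb of glass precisely as stated by question or answer.
Ignition loss by material:
  Li2CO3: 282.8 × 0.6003 = 169.8 lb
  ATH: 139.6 × 0.3514 = 49.06 lb
  Aragonite: 231.7 × 0.4403 = 102.0 lb
  Colemanite: 294.2 × 0.3324 = 97.79 lb
  Borax-5: 150.4 × 0.3099 = 46.61 lb
  Lithium feldspar: 1159 × 0.009900 = 11.47 lb
Total LOI = 476.7 lb
Glass = batch − LOI = 2258 − 476.7 = 1781 lb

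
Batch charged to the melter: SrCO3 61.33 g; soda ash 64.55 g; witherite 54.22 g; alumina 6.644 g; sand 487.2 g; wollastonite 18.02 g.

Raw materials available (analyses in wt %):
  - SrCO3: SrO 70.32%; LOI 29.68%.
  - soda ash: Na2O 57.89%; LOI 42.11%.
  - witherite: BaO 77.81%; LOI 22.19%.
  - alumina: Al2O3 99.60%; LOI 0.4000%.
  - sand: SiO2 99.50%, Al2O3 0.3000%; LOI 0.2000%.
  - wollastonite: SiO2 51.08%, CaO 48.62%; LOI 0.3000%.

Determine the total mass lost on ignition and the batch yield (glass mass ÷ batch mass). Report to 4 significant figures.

Mid-chain values are displayed rounded to four significant digits alongside each step — full precision is held through the solve — a single rounding finalizes every reported figure — all derived quantities (the six compositions, the totals, net glass mass, ignition loss, yield) are rebuilt from the weighed amounts on 633.5 g of glass in full precision as quoted within problem or answer.
Material-by-material LOI:
  SrCO3: 61.33 × 0.2968 = 18.20 g
  soda ash: 64.55 × 0.4211 = 27.18 g
  witherite: 54.22 × 0.2219 = 12.03 g
  alumina: 6.644 × 0.004000 = 0.02658 g
  sand: 487.2 × 0.002000 = 0.9744 g
  wollastonite: 18.02 × 0.003000 = 0.05406 g
Total LOI = 58.47 g
Glass = batch − LOI = 692.0 − 58.47 = 633.5 g

LOI loss = 58.47 g; glass = 633.5 g; yield = 91.55%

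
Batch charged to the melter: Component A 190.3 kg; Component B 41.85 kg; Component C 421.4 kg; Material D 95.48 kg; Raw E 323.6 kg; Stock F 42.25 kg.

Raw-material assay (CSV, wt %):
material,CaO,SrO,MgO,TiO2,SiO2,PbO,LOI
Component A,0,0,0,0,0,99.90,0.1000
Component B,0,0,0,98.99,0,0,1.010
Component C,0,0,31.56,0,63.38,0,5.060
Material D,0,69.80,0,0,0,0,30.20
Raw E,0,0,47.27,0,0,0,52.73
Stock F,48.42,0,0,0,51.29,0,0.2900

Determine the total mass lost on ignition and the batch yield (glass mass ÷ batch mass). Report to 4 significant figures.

LOI loss = 221.5 kg; glass = 893.4 kg; yield = 80.13%

All arithmetic keeps full precision through the solve; values along the way are printed rounded to 4 significant figures when written out; every reported result includes exactly one rounding. Derived quantities are computed in full precision (LOI, six oxide percentages, the yield, totals, net glass mass) from the batch weights on 893.4 kg of glass precisely as stated by the problem or the answer.
Ignition loss by material:
  Component A: 190.3 × 0.001000 = 0.1903 kg
  Component B: 41.85 × 0.01010 = 0.4227 kg
  Component C: 421.4 × 0.05060 = 21.32 kg
  Material D: 95.48 × 0.3020 = 28.83 kg
  Raw E: 323.6 × 0.5273 = 170.6 kg
  Stock F: 42.25 × 0.002900 = 0.1225 kg
Total LOI = 221.5 kg
Glass = batch − LOI = 1115 − 221.5 = 893.4 kg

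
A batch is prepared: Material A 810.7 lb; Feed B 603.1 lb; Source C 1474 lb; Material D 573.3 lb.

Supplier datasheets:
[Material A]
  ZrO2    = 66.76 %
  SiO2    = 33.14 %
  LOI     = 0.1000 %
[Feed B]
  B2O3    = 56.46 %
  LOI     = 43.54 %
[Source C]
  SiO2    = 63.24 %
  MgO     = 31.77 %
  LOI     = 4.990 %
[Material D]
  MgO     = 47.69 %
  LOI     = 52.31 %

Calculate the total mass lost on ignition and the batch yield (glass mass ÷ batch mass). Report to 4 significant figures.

Mid-chain values are shown (rounded to 4 significant figures) on the page; the working math keeps exact precision all the way through — each reported number includes exactly one rounding; all derived quantities (the totals, the four compositions, LOI, glass mass, the yield) are computed starting from the weights for 2824 lb of glass at full float precision, exactly as printed in the problem or answer text.
LOI of each material in turn:
  Material A: 810.7 × 0.001000 = 0.8107 lb
  Feed B: 603.1 × 0.4354 = 262.6 lb
  Source C: 1474 × 0.04990 = 73.55 lb
  Material D: 573.3 × 0.5231 = 299.9 lb
Total LOI = 636.8 lb
Glass = batch − LOI = 3461 − 636.8 = 2824 lb

LOI loss = 636.8 lb; glass = 2824 lb; yield = 81.60%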